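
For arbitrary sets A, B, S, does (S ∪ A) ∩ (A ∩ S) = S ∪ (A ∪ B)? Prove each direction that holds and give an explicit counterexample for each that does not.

Only the forward inclusion holds.

Forward inclusion. Let x ∈ (S ∪ A) ∩ (A ∩ S). Then either x ∈ A ∩ S and x ∉ B; or x ∈ A ∩ B ∩ S. In each case x ∈ S ∪ (A ∪ B), so (S ∪ A) ∩ (A ∩ S) ⊆ S ∪ (A ∪ B).

Reverse inclusion. This inclusion fails. Take A = {1}, B = ∅, S = ∅; then 1 ∈ S ∪ (A ∪ B) but 1 ∉ (S ∪ A) ∩ (A ∩ S).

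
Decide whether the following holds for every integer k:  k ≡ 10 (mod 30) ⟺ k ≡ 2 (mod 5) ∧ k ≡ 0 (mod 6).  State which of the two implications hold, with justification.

Neither direction holds.

(⇒) This fails: k = 10 gives 10 ≡ 10 (mod 30) but 10 ≡ 0 (mod 5), so the conjunction on the right does not hold.

(⇐) This fails: k = 12 satisfies both congruences on the right (12 ≡ 2 mod 5 and 12 ≡ 0 mod 6) yet 12 ≡ 12 (mod 30), not 10.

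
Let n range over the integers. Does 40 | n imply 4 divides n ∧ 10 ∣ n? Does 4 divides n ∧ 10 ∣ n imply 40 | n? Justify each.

Not equivalent: only (⇒) holds.

(→) If 40 ∣ n, write n = 40q. Since 40 = 10·4, n = 4·(10q), so 4 ∣ n; and since 40 = 4·10, n = 10·(4q), so 10 ∣ n.

(←) This fails: take n = 20. Both 4 ∣ 20 and 10 ∣ 20, yet 20 is not a multiple of 40 (since 20 = 0·40 + 20), so 40 ∤ 20.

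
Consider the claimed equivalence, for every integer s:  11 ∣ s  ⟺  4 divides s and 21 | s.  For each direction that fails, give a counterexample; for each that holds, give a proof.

Both directions fail.

[⇒] This fails: take s = 11. Certainly 11 ∣ 11, but 4 ∤ 11.

[⇐] This fails: take s = 84. Both 4 ∣ 84 and 21 ∣ 84, yet 84 is not a multiple of 11 (since 84 = 7·11 + 7), so 11 ∤ 84.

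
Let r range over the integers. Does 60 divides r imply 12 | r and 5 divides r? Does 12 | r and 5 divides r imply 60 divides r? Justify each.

Both implications hold.

(⇒) If 60 ∣ r, write r = 60q. Since 60 = 5·12, r = 12·(5q), so 12 ∣ r; and since 60 = 12·5, r = 5·(12q), so 5 ∣ r.

(⇐) Suppose 12 ∣ r and 5 ∣ r. Any common multiple of 12 and 5 is a multiple of their lcm; here gcd(12, 5) = 1, so lcm(12, 5) = 12·5 = 60, so 60 ∣ r.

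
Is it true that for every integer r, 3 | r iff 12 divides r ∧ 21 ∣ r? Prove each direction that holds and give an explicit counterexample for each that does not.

(⇒) fails; (⇐) holds.

(→) This fails: take r = 3. Certainly 3 ∣ 3, but 12 ∤ 3.

(←) Suppose 12 ∣ r and 21 ∣ r. Any common multiple of 12 and 21 is a multiple of their lcm; here lcm(12, 21) = 12·21/gcd(12, 21) = 252/3 = 84, so 84 ∣ r. Since 3 ∣ 84, it follows that 3 ∣ r.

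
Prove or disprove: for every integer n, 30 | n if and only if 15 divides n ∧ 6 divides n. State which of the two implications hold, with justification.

(⇒) If 30 ∣ n, write n = 30q. Since 30 = 2·15, n = 15·(2q), so 15 ∣ n; and since 30 = 5·6, n = 6·(5q), so 6 ∣ n.

(⇐) Suppose 15 ∣ n and 6 ∣ n. Any common multiple of 15 and 6 is a multiple of their lcm; here lcm(15, 6) = 15·6/gcd(15, 6) = 90/3 = 30, so 30 ∣ n.

Both directions hold; the statement is true.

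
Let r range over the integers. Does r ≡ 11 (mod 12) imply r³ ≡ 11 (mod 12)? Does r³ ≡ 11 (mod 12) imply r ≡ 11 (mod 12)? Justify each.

Both implications hold.

(⇒) Suppose r ≡ 11 (mod 12). Write r = 12j + 11. Then (12j + 11)³ = 1728j³ + 4752j² + 4356j + 1331 = 12(144j³ + 396j² + 363j + 110) + 11, so r³ ≡ 11 (mod 12).

(⇐) For the converse, argue contrapositively. If r ≢ 11 (mod 12), then r is congruent to one of 0, 1, 2, 3, 4, 5, 6, 7, 8, 9, 10 modulo 12, and these give r³ ≡ 0, 1, 8, 3, 4, 5, 0, 7, 8, 9, 4 respectively — never 11.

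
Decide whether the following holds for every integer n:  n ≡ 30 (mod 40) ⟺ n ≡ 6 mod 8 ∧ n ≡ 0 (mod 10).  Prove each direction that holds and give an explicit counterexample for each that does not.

(⟹) Suppose n ≡ 30 (mod 40); write n = 40j + 30. Since 8 ∣ 40, reducing mod 8 gives n ≡ 30 ≡ 6 (mod 8); since 10 ∣ 40, reducing mod 10 gives n ≡ 30 ≡ 0 (mod 10).

(⟸) Conversely, if n ≡ 6 (mod 8) and n ≡ 0 (mod 10), then by the Chinese remainder theorem n ≡ 30 (mod 40). This is exactly n ≡ 30 (mod 40).

Both implications hold.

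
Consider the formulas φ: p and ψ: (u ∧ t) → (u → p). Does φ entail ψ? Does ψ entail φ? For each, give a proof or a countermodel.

(→) Assume the antecedent. If p is true, (u ∧ t) → (u → p) reduces to true regardless of the other variables. If p is false, the antecedent cannot hold. Either way (u ∧ t) → (u → p) holds.

(←) This fails. Under p = F, u = F, t = F, the left side is false but the right side is true.

The forward direction holds; the converse fails.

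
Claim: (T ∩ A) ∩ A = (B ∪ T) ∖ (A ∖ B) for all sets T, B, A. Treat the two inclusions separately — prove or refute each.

(⟹) This inclusion fails. Take T = {1}, B = ∅, A = {1}; then 1 ∈ (T ∩ A) ∩ A but 1 ∉ (B ∪ T) ∖ (A ∖ B).

(⟸) This inclusion fails. Take T = {1}, B = ∅, A = ∅; then 1 ∈ (B ∪ T) ∖ (A ∖ B) but 1 ∉ (T ∩ A) ∩ A.

(⊆) fails and (⊇) fails.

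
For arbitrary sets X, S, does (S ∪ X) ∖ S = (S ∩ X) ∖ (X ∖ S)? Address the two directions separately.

(⊆) fails and (⊇) fails.

(⊆) This inclusion fails. Take X = {1}, S = ∅; then 1 ∈ (S ∪ X) ∖ S but 1 ∉ (S ∩ X) ∖ (X ∖ S).

(⊇) This inclusion fails. Take X = {1}, S = {1}; then 1 ∈ (S ∩ X) ∖ (X ∖ S) but 1 ∉ (S ∪ X) ∖ S.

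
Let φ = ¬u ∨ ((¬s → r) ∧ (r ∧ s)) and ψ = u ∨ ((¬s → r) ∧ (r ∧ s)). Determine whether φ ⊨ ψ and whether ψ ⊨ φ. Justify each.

Neither direction holds.

[⇒] This fails. Under r = F, s = F, u = F, the left side is true but the right side is false.

[⇐] This fails. Under r = F, s = F, u = T, the left side is false but the right side is true.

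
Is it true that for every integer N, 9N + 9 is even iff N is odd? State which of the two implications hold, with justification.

The biconditional holds.

Forward direction. Suppose 9N + 9 is even. Since 9 is odd, 9N and N have the same parity, so 9N + 9 ≡ N + 9 (mod 2). As 9 is odd, 9N + 9 is even exactly when N is odd. Thus N is odd.

Converse. Suppose N is odd; write N = 2j + 1. Then 9N + 9 = 9·(2j + 1) + 9 = 2·9j + 18, which is even.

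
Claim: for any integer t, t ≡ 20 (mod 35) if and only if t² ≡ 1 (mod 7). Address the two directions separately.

Not equivalent: only (⇒) holds.

(⇒) Suppose t ≡ 20 (mod 35). Then t² ≡ 20² = 400 (mod 35), and since 7 ∣ 35, also t² ≡ 1 (mod 7).

(⇐) This fails: take t = 1. Then 1² = 1 ≡ 1 (mod 7), yet 1 ≡ 1 (mod 35), not 20.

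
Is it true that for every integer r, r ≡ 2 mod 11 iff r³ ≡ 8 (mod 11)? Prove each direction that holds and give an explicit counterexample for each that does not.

Both directions hold; the statement is true.

Forward direction. Suppose r ≡ 2 mod 11. Write r = 11j + 2. Then (11j + 2)³ = 1331j³ + 726j² + 132j + 8 = 11(121j³ + 66j² + 12j) + 8, so r³ ≡ 8 (mod 11).

Converse. For the converse, argue contrapositively. If r ≢ 2 (mod 11), then r is congruent to one of 0, 1, 3, 4, 5, 6, 7, 8, 9, 10 modulo 11, and these give r³ ≡ 0, 1, 5, 9, 4, 7, 2, 6, 3, 10 respectively — never 8.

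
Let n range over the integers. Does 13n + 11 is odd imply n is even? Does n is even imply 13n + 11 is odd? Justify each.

Forward direction. Suppose 13n + 11 is odd. Since 13 is odd, 13n and n have the same parity, so 13n + 11 ≡ n + 11 (mod 2). As 11 is odd, 13n + 11 is odd exactly when n is even. Thus n is even.

Converse. Suppose n is even; write n = 2j. Then 13n + 11 = 13·(2j) + 11 = 2·13j + 11, which is odd.

Equivalent; both directions hold.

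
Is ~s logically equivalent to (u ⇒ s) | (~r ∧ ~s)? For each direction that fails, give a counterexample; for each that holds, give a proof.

Forward direction. This fails. Under s = F, r = T, u = T, the left side is true but the right side is false.

Converse. This fails. Under s = T, r = F, u = F, the left side is false but the right side is true.

(⇒) fails and (⇐) fails.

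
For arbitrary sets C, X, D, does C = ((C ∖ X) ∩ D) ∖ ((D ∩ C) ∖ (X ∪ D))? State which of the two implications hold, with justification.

The sets are not equal: only the reverse inclusion holds.

Reverse inclusion. Let x ∈ ((C ∖ X) ∩ D) ∖ ((D ∩ C) ∖ (X ∪ D)). Then x ∈ C ∩ D and x ∉ X, from which x ∈ C.

Forward inclusion. This inclusion fails. Take C = {1}, X = ∅, D = ∅; then 1 ∈ C but 1 ∉ ((C ∖ X) ∩ D) ∖ ((D ∩ C) ∖ (X ∪ D)).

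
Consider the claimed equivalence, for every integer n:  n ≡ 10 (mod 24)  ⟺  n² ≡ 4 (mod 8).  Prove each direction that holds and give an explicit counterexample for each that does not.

[⇒] Suppose n ≡ 10 (mod 24). Then n² ≡ 10² = 100 (mod 24), and since 8 ∣ 24, also n² ≡ 4 (mod 8).

[⇐] This fails: take n = 2. Then 2² = 4 ≡ 4 (mod 8), yet 2 ≡ 2 (mod 24), not 10.

Only the forward direction holds.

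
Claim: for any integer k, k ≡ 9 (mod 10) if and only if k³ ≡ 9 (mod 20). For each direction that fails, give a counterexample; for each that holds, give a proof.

The forward direction fails; the converse holds.

[⇐] The residues r modulo 20 with r³ ≡ 9 (mod 20) are exactly {9}, and each is ≡ 9 (mod 10).

[⇒] This fails: take k = 19. Then 19 ≡ 9 (mod 10), but 19³ = 6859 ≡ 19 (mod 20), not 9.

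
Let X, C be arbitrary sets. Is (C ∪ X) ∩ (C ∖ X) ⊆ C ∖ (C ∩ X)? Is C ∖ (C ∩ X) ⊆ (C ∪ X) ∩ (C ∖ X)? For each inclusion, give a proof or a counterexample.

Both inclusions hold.

(⟹) Let x ∈ (C ∪ X) ∩ (C ∖ X). Then x ∈ C and x ∉ X, from which x ∈ C ∖ (C ∩ X).

(⟸) Let x ∈ C ∖ (C ∩ X). Then x ∈ C and x ∉ X, from which x ∈ (C ∪ X) ∩ (C ∖ X).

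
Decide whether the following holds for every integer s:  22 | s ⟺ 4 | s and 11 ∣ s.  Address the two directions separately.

Only the reverse direction holds.

[⇒] This fails: take s = 22. Certainly 22 ∣ 22, but 4 ∤ 22.

[⇐] Suppose 4 ∣ s and 11 ∣ s. Any common multiple of 4 and 11 is a multiple of their lcm; here gcd(4, 11) = 1, so lcm(4, 11) = 4·11 = 44, so 44 ∣ s. Since 22 ∣ 44, it follows that 22 ∣ s.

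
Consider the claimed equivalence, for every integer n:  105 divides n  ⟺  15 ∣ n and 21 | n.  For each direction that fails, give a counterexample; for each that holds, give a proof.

(⇐) Suppose 15 ∣ n and 21 ∣ n. Any common multiple of 15 and 21 is a multiple of their lcm; here lcm(15, 21) = 15·21/gcd(15, 21) = 315/3 = 105, so 105 ∣ n.

(⇒) If 105 ∣ n, write n = 105q. Since 105 = 7·15, n = 15·(7q), so 15 ∣ n; and since 105 = 5·21, n = 21·(5q), so 21 ∣ n.

Both implications hold.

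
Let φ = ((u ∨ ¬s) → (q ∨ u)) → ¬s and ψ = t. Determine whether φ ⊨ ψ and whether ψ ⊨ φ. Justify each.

(⇒) This fails. Under s = F, t = F, u = F, q = F, the left side is true but the right side is false.

(⇐) This fails. Under s = T, t = T, u = F, q = F, the left side is false but the right side is true.

Both directions fail.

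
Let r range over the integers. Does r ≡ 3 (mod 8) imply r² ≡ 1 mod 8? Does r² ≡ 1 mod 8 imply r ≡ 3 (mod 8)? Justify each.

[⇒] Suppose r ≡ 3 (mod 8). Write r = 8j + 3. Then (8j + 3)² = 64j² + 48j + 9 = 8(8j² + 6j + 1) + 1, so r² ≡ 1 (mod 8).

[⇐] This fails: take r = 1. Then 1² = 1 ≡ 1 (mod 8), yet 1 ≡ 1 (mod 8), not 3.

Only the forward direction holds.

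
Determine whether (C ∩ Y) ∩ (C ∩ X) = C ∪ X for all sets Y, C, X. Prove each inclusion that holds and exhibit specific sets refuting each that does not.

(⟹) Let x ∈ (C ∩ Y) ∩ (C ∩ X). Then x ∈ Y ∩ C ∩ X, from which x ∈ C ∪ X.

(⟸) This inclusion fails. Take Y = ∅, C = {1}, X = ∅; then 1 ∈ C ∪ X but 1 ∉ (C ∩ Y) ∩ (C ∩ X).

Only the forward inclusion holds.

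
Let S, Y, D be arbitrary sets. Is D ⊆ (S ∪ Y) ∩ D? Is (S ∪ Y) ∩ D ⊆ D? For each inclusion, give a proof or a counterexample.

Only the reverse inclusion holds.

Reverse inclusion. Let x ∈ (S ∪ Y) ∩ D. Then either x ∈ S ∩ D and x ∉ Y; or x ∈ Y ∩ D and x ∉ S; or x ∈ S ∩ Y ∩ D. In each case x ∈ D, so (S ∪ Y) ∩ D ⊆ D.

Forward inclusion. This inclusion fails. Take S = ∅, Y = ∅, D = {1}; then 1 ∈ D but 1 ∉ (S ∪ Y) ∩ D.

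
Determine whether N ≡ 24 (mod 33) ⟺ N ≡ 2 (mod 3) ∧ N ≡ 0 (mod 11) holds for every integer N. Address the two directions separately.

Neither direction holds.

(→) This fails: N = 24 gives 24 ≡ 24 (mod 33) but 24 ≡ 0 (mod 3), so the conjunction on the right does not hold.

(←) This fails: N = 11 satisfies both congruences on the right (11 ≡ 2 mod 3 and 11 ≡ 0 mod 11) yet 11 ≡ 11 (mod 33), not 24.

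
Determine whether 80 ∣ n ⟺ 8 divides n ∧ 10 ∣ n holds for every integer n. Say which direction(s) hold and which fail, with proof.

[⇒] If 80 ∣ n, write n = 80q. Since 80 = 10·8, n = 8·(10q), so 8 ∣ n; and since 80 = 8·10, n = 10·(8q), so 10 ∣ n.

[⇐] This fails: take n = 40. Both 8 ∣ 40 and 10 ∣ 40, yet 40 is not a multiple of 80 (since 40 = 0·80 + 40), so 80 ∤ 40.

Only the forward implication holds.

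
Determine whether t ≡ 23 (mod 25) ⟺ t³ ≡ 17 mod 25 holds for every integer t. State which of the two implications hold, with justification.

(←) Suppose t³ ≡ 17 (mod 25). The only residue r in {0, …, 24} with r³ ≡ 17 (mod 25) is r = 23, so t ≡ 23 (mod 25).

(→) Suppose t ≡ 23 (mod 25). Write t = 25j + 23. Then (25j + 23)³ = 15625j³ + 43125j² + 39675j + 12167 = 25(625j³ + 1725j² + 1587j + 486) + 17, so t³ ≡ 17 (mod 25).

Both directions hold.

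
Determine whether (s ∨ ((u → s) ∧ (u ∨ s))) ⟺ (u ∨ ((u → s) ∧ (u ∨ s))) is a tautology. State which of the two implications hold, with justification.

Only the forward direction holds.

Forward direction. Assume the antecedent. If u is true, u ∨ ((u → s) ∧ (u ∨ s)) reduces to true regardless of the other variables. If u is false, the antecedent forces (u = F, s = T), and u ∨ ((u → s) ∧ (u ∨ s)) holds there. Either way u ∨ ((u → s) ∧ (u ∨ s)) holds.

Converse. This fails. Under u = T, s = F, the left side is false but the right side is true.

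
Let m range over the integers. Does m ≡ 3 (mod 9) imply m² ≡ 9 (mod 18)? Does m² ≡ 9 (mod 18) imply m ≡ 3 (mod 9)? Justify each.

[⇒] This fails: take m = 12. Then 12 ≡ 3 (mod 9), but 12² = 144 ≡ 0 (mod 18), not 9.

[⇐] This fails: take m = 9. Then 9² = 81 ≡ 9 (mod 18), yet 9 ≡ 0 (mod 9), not 3.

Both directions fail.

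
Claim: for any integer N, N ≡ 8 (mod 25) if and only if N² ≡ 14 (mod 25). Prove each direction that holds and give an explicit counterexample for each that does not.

Only the forward implication holds.

(⇒) Suppose N ≡ 8 (mod 25). Write N = 25j + 8. Then (25j + 8)² = 625j² + 400j + 64 = 25(25j² + 16j + 2) + 14, so N² ≡ 14 (mod 25).

(⇐) This fails: take N = 17. Then 17² = 289 ≡ 14 (mod 25), yet 17 ≡ 17 (mod 25), not 8.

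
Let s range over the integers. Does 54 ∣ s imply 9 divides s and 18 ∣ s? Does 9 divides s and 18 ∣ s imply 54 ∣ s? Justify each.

Only the forward direction holds.

(⇒) If 54 ∣ s, write s = 54q. Since 54 = 6·9, s = 9·(6q), so 9 ∣ s; and since 54 = 3·18, s = 18·(3q), so 18 ∣ s.

(⇐) This fails: take s = 18. Both 9 ∣ 18 and 18 ∣ 18, yet 18 is not a multiple of 54 (since 18 = 0·54 + 18), so 54 ∤ 18.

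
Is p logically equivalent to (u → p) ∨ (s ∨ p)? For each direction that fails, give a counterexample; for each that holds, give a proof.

(⟸) This fails. Under s = F, p = F, u = F, the left side is false but the right side is true.

(⟹) Assume the antecedent. If s is true, (u → p) ∨ (s ∨ p) reduces to true regardless of the other variables. If s is false, the antecedent forces (s = F, p = T, u = F) or (s = F, p = T, u = T), and (u → p) ∨ (s ∨ p) holds there. Either way (u → p) ∨ (s ∨ p) holds.

Only the forward implication holds.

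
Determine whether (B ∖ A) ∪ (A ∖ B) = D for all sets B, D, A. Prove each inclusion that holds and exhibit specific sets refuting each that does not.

(⊆) fails and (⊇) fails.

(⟹) This inclusion fails. Take B = {1}, D = ∅, A = ∅; then 1 ∈ (B ∖ A) ∪ (A ∖ B) but 1 ∉ D.

(⟸) This inclusion fails. Take B = ∅, D = {1}, A = ∅; then 1 ∈ D but 1 ∉ (B ∖ A) ∪ (A ∖ B).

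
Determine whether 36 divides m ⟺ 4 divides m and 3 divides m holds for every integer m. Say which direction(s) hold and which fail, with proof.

Only the forward implication holds.

(→) If 36 ∣ m, write m = 36q. Since 36 = 9·4, m = 4·(9q), so 4 ∣ m; and since 36 = 12·3, m = 3·(12q), so 3 ∣ m.

(←) This fails: take m = 12. Both 4 ∣ 12 and 3 ∣ 12, yet 12 is not a multiple of 36 (since 12 = 0·36 + 12), so 36 ∤ 12.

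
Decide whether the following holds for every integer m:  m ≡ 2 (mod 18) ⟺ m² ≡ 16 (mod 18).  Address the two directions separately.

Both directions fail.

(→) This fails: take m = 2. Then 2 ≡ 2 (mod 18), but 2² = 4 ≡ 4 (mod 18), not 16.

(←) This fails: take m = 4. Then 4² = 16 ≡ 16 (mod 18), yet 4 ≡ 4 (mod 18), not 2.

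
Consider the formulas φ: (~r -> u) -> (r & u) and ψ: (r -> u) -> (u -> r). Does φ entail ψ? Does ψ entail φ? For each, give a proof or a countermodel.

(⇒) Assume the antecedent. If u is true, the antecedent forces (u = T, r = T), and (r -> u) -> (u -> r) holds there. If u is false, (r -> u) -> (u -> r) reduces to true regardless of the other variables. Either way (r -> u) -> (u -> r) holds.

(⇐) This fails. Under u = F, r = T, the left side is false but the right side is true.

The forward direction holds; the converse fails.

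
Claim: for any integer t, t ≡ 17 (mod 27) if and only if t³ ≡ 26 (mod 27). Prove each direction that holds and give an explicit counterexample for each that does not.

(→) Suppose t ≡ 17 (mod 27). Write t = 27j + 17. Then (27j + 17)³ = 19683j³ + 37179j² + 23409j + 4913 = 27(729j³ + 1377j² + 867j + 181) + 26, so t³ ≡ 26 (mod 27).

(←) This fails: take t = 8. Then 8³ = 512 ≡ 26 (mod 27), yet 8 ≡ 8 (mod 27), not 17.

The forward direction holds; the converse fails.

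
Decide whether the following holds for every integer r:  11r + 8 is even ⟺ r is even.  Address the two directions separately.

The biconditional holds.

Converse. Suppose r is even; write r = 2j. Then 11r + 8 = 11·(2j) + 8 = 2·11j + 8, which is even.

Forward direction. Suppose 11r + 8 is even. Since 11 is odd, 11r and r have the same parity, so 11r + 8 ≡ r + 8 (mod 2). As 8 is even, 11r + 8 is even exactly when r is even. Thus r is even.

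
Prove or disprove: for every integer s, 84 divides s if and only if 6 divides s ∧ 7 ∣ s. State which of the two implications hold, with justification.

(⇒) holds; (⇐) fails.

(⟸) This fails: take s = 42. Both 6 ∣ 42 and 7 ∣ 42, yet 42 is not a multiple of 84 (since 42 = 0·84 + 42), so 84 ∤ 42.

(⟹) If 84 ∣ s, write s = 84q. Since 84 = 14·6, s = 6·(14q), so 6 ∣ s; and since 84 = 12·7, s = 7·(12q), so 7 ∣ s.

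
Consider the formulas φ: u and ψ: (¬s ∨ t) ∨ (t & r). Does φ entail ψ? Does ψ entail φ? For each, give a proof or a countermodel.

(⇒) This fails. Under t = F, r = F, u = T, s = T, the left side is true but the right side is false.

(⇐) This fails. Under t = F, r = F, u = F, s = F, the left side is false but the right side is true.

Neither implication holds.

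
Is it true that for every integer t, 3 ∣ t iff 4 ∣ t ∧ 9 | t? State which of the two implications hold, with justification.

(⟹) This fails: take t = 3. Certainly 3 ∣ 3, but 4 ∤ 3.

(⟸) Suppose 4 ∣ t and 9 ∣ t. Any common multiple of 4 and 9 is a multiple of their lcm; here gcd(4, 9) = 1, so lcm(4, 9) = 4·9 = 36, so 36 ∣ t. Since 3 ∣ 36, it follows that 3 ∣ t.

The forward direction fails; the converse holds.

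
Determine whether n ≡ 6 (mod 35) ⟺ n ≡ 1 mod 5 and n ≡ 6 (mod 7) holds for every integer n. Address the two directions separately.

(⇒) Suppose n ≡ 6 (mod 35); write n = 35j + 6. Since 5 ∣ 35, reducing mod 5 gives n ≡ 6 ≡ 1 (mod 5); since 7 ∣ 35, reducing mod 7 gives n ≡ 6 (mod 7).

(⇐) Conversely, if n ≡ 1 (mod 5) and n ≡ 6 (mod 7), then by the Chinese remainder theorem n ≡ 6 (mod 35). This is exactly n ≡ 6 (mod 35).

Both implications hold.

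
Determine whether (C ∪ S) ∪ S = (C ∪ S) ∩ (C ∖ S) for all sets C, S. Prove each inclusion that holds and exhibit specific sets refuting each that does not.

(⊆) fails; (⊇) holds.

(⊆) This inclusion fails. Take C = ∅, S = {1}; then 1 ∈ (C ∪ S) ∪ S but 1 ∉ (C ∪ S) ∩ (C ∖ S).

(⊇) Let x ∈ (C ∪ S) ∩ (C ∖ S). Then x ∈ C and x ∉ S, from which x ∈ (C ∪ S) ∪ S.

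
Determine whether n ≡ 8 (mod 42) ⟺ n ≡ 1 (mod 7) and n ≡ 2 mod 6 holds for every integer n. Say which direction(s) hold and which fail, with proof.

Both directions hold; the statement is true.

Forward direction. Suppose n ≡ 8 (mod 42); write n = 42j + 8. Since 7 ∣ 42, reducing mod 7 gives n ≡ 8 ≡ 1 (mod 7); since 6 ∣ 42, reducing mod 6 gives n ≡ 8 ≡ 2 (mod 6).

Converse. If n ≡ 1 (mod 7) and n ≡ 2 (mod 6), then by the Chinese remainder theorem n ≡ 8 (mod 42). This is exactly n ≡ 8 (mod 42).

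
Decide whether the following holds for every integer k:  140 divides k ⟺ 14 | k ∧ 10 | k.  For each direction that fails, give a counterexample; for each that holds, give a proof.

Only the forward direction holds.

(⟹) If 140 ∣ k, write k = 140q. Since 140 = 10·14, k = 14·(10q), so 14 ∣ k; and since 140 = 14·10, k = 10·(14q), so 10 ∣ k.

(⟸) This fails: take k = 70. Both 14 ∣ 70 and 10 ∣ 70, yet 70 is not a multiple of 140 (since 70 = 0·140 + 70), so 140 ∤ 70.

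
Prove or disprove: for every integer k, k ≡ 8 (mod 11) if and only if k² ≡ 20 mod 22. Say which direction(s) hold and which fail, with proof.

Forward direction. This fails: take k = 19. Then 19 ≡ 8 (mod 11), but 19² = 361 ≡ 9 (mod 22), not 20.

Converse. This fails: take k = 14. Then 14² = 196 ≡ 20 (mod 22), yet 14 ≡ 3 (mod 11), not 8.

Neither implication holds.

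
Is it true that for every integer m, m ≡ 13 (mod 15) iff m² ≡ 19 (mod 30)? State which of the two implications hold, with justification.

Forward direction. This fails: take m = 28. Then 28 ≡ 13 (mod 15), but 28² = 784 ≡ 4 (mod 30), not 19.

Converse. This fails: take m = 7. Then 7² = 49 ≡ 19 (mod 30), yet 7 ≡ 7 (mod 15), not 13.

Neither direction holds.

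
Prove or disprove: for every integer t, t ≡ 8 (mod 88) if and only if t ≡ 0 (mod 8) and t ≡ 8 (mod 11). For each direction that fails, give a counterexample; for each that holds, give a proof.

Both directions hold; the statement is true.

(⇒) Suppose t ≡ 8 (mod 88); write t = 88j + 8. Since 8 ∣ 88, reducing mod 8 gives t ≡ 8 ≡ 0 (mod 8); since 11 ∣ 88, reducing mod 11 gives t ≡ 8 (mod 11).

(⇐) Conversely, if t ≡ 0 (mod 8) and t ≡ 8 (mod 11), then by the Chinese remainder theorem t ≡ 8 (mod 88). This is exactly t ≡ 8 (mod 88).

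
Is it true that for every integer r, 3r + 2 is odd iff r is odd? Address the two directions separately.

(→) Suppose 3r + 2 is odd. Since 3 is odd, 3r and r have the same parity, so 3r + 2 ≡ r + 2 (mod 2). As 2 is even, 3r + 2 is odd exactly when r is odd. Thus r is odd.

(←) Conversely, suppose r is odd; write r = 2j + 1. Then 3r + 2 = 3·(2j + 1) + 2 = 2·3j + 5, which is odd.

Equivalent; both directions hold.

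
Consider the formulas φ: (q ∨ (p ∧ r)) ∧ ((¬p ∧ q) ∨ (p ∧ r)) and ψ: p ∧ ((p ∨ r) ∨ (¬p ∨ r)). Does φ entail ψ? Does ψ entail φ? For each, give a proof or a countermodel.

Neither implication holds.

(⟹) This fails. Under r = F, q = T, p = F, the left side is true but the right side is false.

(⟸) This fails. Under r = F, q = F, p = T, the left side is false but the right side is true.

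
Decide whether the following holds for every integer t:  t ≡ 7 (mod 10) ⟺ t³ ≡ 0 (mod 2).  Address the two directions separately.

(⇒) This fails: take t = 7. Then 7 ≡ 7 (mod 10), but 7³ = 343 ≡ 1 (mod 2), not 0.

(⇐) This fails: take t = 0. Then 0³ = 0 ≡ 0 (mod 2), yet 0 ≡ 0 (mod 10), not 7.

Neither implication holds.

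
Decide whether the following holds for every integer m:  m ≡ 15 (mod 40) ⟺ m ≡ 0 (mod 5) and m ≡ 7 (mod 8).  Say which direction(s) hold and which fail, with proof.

(⟹) Suppose m ≡ 15 (mod 40); write m = 40j + 15. Since 5 ∣ 40, reducing mod 5 gives m ≡ 15 ≡ 0 (mod 5); since 8 ∣ 40, reducing mod 8 gives m ≡ 15 ≡ 7 (mod 8).

(⟸) Conversely, if m ≡ 0 (mod 5) and m ≡ 7 (mod 8), then by the Chinese remainder theorem m ≡ 15 (mod 40). This is exactly m ≡ 15 (mod 40).

Both directions hold; the statement is true.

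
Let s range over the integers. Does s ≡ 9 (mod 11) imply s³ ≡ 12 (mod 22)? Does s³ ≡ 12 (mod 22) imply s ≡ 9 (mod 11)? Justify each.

Neither direction holds.

[⇒] This fails: take s = 9. Then 9 ≡ 9 (mod 11), but 9³ = 729 ≡ 3 (mod 22), not 12.

[⇐] This fails: take s = 12. Then 12³ = 1728 ≡ 12 (mod 22), yet 12 ≡ 1 (mod 11), not 9.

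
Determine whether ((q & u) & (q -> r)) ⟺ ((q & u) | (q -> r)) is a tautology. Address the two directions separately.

(→) Assume the antecedent. If q is true, the antecedent forces (q = T, r = T, u = T), and (q & u) | (q -> r) holds there. If q is false, the antecedent cannot hold. Either way (q & u) | (q -> r) holds.

(←) This fails. Under q = F, r = F, u = F, the left side is false but the right side is true.

The forward direction holds; the converse fails.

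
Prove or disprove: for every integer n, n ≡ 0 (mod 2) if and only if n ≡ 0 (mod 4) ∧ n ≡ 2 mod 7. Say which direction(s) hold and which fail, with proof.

The forward direction fails; the converse holds.

Forward direction. This fails: n = 0 gives 0 ≡ 0 (mod 2) but 0 ≡ 0 (mod 7), so the conjunction on the right does not hold.

Converse. If n ≡ 0 (mod 4) and n ≡ 2 (mod 7), then by the Chinese remainder theorem n ≡ 16 (mod 28). Since 16 ≡ 0 (mod 2) and 2 ∣ 28, we get n ≡ 0 (mod 2).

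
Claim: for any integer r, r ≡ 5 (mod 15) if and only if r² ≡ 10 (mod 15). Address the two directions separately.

(⇒) Suppose r ≡ 5 (mod 15). Write r = 15j + 5. Then (15j + 5)² = 225j² + 150j + 25 = 15(15j² + 10j + 1) + 10, so r² ≡ 10 (mod 15).

(⇐) This fails: take r = 10. Then 10² = 100 ≡ 10 (mod 15), yet 10 ≡ 10 (mod 15), not 5.

Not equivalent: only (⇒) holds.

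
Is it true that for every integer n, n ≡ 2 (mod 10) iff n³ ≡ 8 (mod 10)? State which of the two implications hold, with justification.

(→) Suppose n ≡ 2 (mod 10). Write n = 10j + 2. Then (10j + 2)³ = 1000j³ + 600j² + 120j + 8 = 10(100j³ + 60j² + 12j) + 8, so n³ ≡ 8 (mod 10).

(←) Conversely, suppose n³ ≡ 8 (mod 10). The only residue r in {0, …, 9} with r³ ≡ 8 (mod 10) is r = 2, so n ≡ 2 (mod 10).

Both directions hold; the statement is true.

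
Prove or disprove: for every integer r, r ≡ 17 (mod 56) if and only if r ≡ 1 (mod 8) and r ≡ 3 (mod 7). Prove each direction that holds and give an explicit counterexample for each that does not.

Forward direction. Suppose r ≡ 17 (mod 56); write r = 56j + 17. Since 8 ∣ 56, reducing mod 8 gives r ≡ 17 ≡ 1 (mod 8); since 7 ∣ 56, reducing mod 7 gives r ≡ 17 ≡ 3 (mod 7).

Converse. If r ≡ 1 (mod 8) and r ≡ 3 (mod 7), then by the Chinese remainder theorem r ≡ 17 (mod 56). This is exactly r ≡ 17 (mod 56).

The biconditional holds.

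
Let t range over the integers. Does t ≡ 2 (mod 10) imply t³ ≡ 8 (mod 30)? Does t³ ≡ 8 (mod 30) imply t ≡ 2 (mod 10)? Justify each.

(⟹) This fails: take t = 12. Then 12 ≡ 2 (mod 10), but 12³ = 1728 ≡ 18 (mod 30), not 8.

(⟸) Conversely, the residues r modulo 30 with r³ ≡ 8 (mod 30) are exactly {2}, and each is ≡ 2 (mod 10).

Not equivalent: only (⇐) holds.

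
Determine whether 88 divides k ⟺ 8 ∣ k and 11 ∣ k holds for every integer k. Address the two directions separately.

Both implications hold.

[⇒] If 88 ∣ k, write k = 88q. Since 88 = 11·8, k = 8·(11q), so 8 ∣ k; and since 88 = 8·11, k = 11·(8q), so 11 ∣ k.

[⇐] Suppose 8 ∣ k and 11 ∣ k. Any common multiple of 8 and 11 is a multiple of their lcm; here gcd(8, 11) = 1, so lcm(8, 11) = 8·11 = 88, so 88 ∣ k.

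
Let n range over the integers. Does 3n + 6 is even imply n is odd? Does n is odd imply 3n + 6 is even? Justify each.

(⇒) fails and (⇐) fails.

(⇒) This fails: n = 4 gives 3n + 6 = 18, which is even, but 4 is even, not odd.

(⇐) This also fails: n = 1 is odd, but 3n + 6 = 9 is odd, not even.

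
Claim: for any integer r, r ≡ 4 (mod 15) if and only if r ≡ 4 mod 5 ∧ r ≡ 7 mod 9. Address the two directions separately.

Only the reverse direction holds.

(←) If r ≡ 4 (mod 5) and r ≡ 7 (mod 9), then by the Chinese remainder theorem r ≡ 34 (mod 45). Since 34 ≡ 4 (mod 15) and 15 ∣ 45, we get r ≡ 4 (mod 15).

(→) This fails: r = 19 gives 19 ≡ 4 (mod 15) but 19 ≡ 1 (mod 9), so the conjunction on the right does not hold.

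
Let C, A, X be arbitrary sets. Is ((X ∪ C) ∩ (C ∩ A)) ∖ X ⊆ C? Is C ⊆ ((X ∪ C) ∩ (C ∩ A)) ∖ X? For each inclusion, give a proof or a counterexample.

Reverse inclusion. This inclusion fails. Take C = {1}, A = ∅, X = ∅; then 1 ∈ C but 1 ∉ ((X ∪ C) ∩ (C ∩ A)) ∖ X.

Forward inclusion. Let x ∈ ((X ∪ C) ∩ (C ∩ A)) ∖ X. Then x ∈ C ∩ A and x ∉ X, from which x ∈ C.

The sets are not equal: only the forward inclusion holds.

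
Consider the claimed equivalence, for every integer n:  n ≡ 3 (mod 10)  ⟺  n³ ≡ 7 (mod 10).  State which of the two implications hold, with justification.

(→) Suppose n ≡ 3 (mod 10). Write n = 10j + 3. Then (10j + 3)³ = 1000j³ + 900j² + 270j + 27 = 10(100j³ + 90j² + 27j + 2) + 7, so n³ ≡ 7 (mod 10).

(←) Conversely, suppose n³ ≡ 7 (mod 10). The only residue r in {0, …, 9} with r³ ≡ 7 (mod 10) is r = 3, so n ≡ 3 (mod 10).

Both directions hold; the statement is true.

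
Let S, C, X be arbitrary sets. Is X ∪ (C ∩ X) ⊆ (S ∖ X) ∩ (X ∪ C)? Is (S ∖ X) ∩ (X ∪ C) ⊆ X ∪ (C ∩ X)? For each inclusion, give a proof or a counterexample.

(⊆) fails and (⊇) fails.

Forward inclusion. This inclusion fails. Take S = ∅, C = ∅, X = {1}; then 1 ∈ X ∪ (C ∩ X) but 1 ∉ (S ∖ X) ∩ (X ∪ C).

Reverse inclusion. This inclusion fails. Take S = {1}, C = {1}, X = ∅; then 1 ∈ (S ∖ X) ∩ (X ∪ C) but 1 ∉ X ∪ (C ∩ X).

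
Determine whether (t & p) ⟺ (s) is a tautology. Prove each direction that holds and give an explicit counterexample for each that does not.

Both directions fail.

(→) This fails. Under t = T, s = F, p = T, the left side is true but the right side is false.

(←) This fails. Under t = F, s = T, p = F, the left side is false but the right side is true.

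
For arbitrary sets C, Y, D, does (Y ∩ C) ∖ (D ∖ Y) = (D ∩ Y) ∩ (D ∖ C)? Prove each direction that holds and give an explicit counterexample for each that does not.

(⟹) This inclusion fails. Take C = {1}, Y = {1}, D = ∅; then 1 ∈ (Y ∩ C) ∖ (D ∖ Y) but 1 ∉ (D ∩ Y) ∩ (D ∖ C).

(⟸) This inclusion fails. Take C = ∅, Y = {1}, D = {1}; then 1 ∈ (D ∩ Y) ∩ (D ∖ C) but 1 ∉ (Y ∩ C) ∖ (D ∖ Y).

Neither inclusion holds.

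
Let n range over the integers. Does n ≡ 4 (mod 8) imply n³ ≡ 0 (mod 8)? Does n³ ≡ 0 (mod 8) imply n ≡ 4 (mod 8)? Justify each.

(⟹) Suppose n ≡ 4 (mod 8). Write n = 8j + 4. Then (8j + 4)³ = 512j³ + 768j² + 384j + 64 = 8(64j³ + 96j² + 48j + 8) + 0, so n³ ≡ 0 (mod 8).

(⟸) This fails: take n = 0. Then 0³ = 0 ≡ 0 (mod 8), yet 0 ≡ 0 (mod 8), not 4.

Only the forward implication holds.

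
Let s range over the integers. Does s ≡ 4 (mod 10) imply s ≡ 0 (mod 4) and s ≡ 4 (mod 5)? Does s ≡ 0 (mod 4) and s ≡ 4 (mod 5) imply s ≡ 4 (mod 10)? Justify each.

(←) If s ≡ 0 (mod 4) and s ≡ 4 (mod 5), then by the Chinese remainder theorem s ≡ 4 (mod 20). Since 4 ≡ 4 (mod 10) and 10 ∣ 20, we get s ≡ 4 (mod 10).

(→) This fails: s = 14 gives 14 ≡ 4 (mod 10) but 14 ≡ 2 (mod 4), so the conjunction on the right does not hold.

Not equivalent: only (⇐) holds.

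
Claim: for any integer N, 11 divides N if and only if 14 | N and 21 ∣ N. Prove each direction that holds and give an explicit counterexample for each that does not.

[⇒] This fails: take N = 11. Certainly 11 ∣ 11, but 14 ∤ 11.

[⇐] This fails: take N = 42. Both 14 ∣ 42 and 21 ∣ 42, yet 42 is not a multiple of 11 (since 42 = 3·11 + 9), so 11 ∤ 42.

(⇒) fails and (⇐) fails.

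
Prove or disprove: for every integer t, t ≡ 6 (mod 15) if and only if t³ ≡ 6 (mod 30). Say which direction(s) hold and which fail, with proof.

The forward direction fails; the converse holds.

(⇒) This fails: take t = 21. Then 21 ≡ 6 (mod 15), but 21³ = 9261 ≡ 21 (mod 30), not 6.

(⇐) Conversely, the residues r modulo 30 with r³ ≡ 6 (mod 30) are exactly {6}, and each is ≡ 6 (mod 15).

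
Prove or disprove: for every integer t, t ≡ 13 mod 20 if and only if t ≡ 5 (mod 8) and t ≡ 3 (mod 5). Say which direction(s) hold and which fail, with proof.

[⇒] This fails: t = 33 gives 33 ≡ 13 (mod 20) but 33 ≡ 1 (mod 8), so the conjunction on the right does not hold.

[⇐] Conversely, if t ≡ 5 (mod 8) and t ≡ 3 (mod 5), then by the Chinese remainder theorem t ≡ 13 (mod 40). Since 13 ≡ 13 (mod 20) and 20 ∣ 40, we get t ≡ 13 (mod 20).

(⇒) fails; (⇐) holds.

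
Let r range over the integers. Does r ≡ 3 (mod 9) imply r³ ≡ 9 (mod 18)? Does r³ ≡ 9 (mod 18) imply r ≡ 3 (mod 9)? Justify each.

(⇒) fails and (⇐) fails.

(⇒) This fails: take r = 12. Then 12 ≡ 3 (mod 9), but 12³ = 1728 ≡ 0 (mod 18), not 9.

(⇐) This fails: take r = 9. Then 9³ = 729 ≡ 9 (mod 18), yet 9 ≡ 0 (mod 9), not 3.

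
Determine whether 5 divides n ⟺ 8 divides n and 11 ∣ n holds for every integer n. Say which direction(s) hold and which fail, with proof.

(⇒) This fails: take n = 5. Certainly 5 ∣ 5, but 8 ∤ 5.

(⇐) This fails: take n = 88. Both 8 ∣ 88 and 11 ∣ 88, yet 88 is not a multiple of 5 (since 88 = 17·5 + 3), so 5 ∤ 88.

Neither implication holds.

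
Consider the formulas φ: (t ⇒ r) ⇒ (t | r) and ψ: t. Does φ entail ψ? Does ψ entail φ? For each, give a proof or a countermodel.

The forward direction fails; the converse holds.

(⇒) This fails. Under t = F, r = T, the left side is true but the right side is false.

(⇐) Assume the antecedent. If t is true, (t ⇒ r) ⇒ (t | r) reduces to true regardless of the other variables. If t is false, the antecedent cannot hold. Either way (t ⇒ r) ⇒ (t | r) holds.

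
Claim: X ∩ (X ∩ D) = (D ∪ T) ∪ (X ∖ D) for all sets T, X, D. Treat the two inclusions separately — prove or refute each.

The sets are not equal: only the forward inclusion holds.

(⊇) This inclusion fails. Take T = {1}, X = ∅, D = ∅; then 1 ∈ (D ∪ T) ∪ (X ∖ D) but 1 ∉ X ∩ (X ∩ D).

(⊆) Let x ∈ X ∩ (X ∩ D). Then either x ∈ X ∩ D and x ∉ T; or x ∈ T ∩ X ∩ D. In each case x ∈ (D ∪ T) ∪ (X ∖ D), so X ∩ (X ∩ D) ⊆ (D ∪ T) ∪ (X ∖ D).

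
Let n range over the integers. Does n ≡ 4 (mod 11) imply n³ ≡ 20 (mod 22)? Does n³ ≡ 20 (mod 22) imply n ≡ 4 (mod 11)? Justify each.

Only the converse holds.

Forward direction. This fails: take n = 15. Then 15 ≡ 4 (mod 11), but 15³ = 3375 ≡ 9 (mod 22), not 20.

Converse. The residues r modulo 22 with r³ ≡ 20 (mod 22) are exactly {4}, and each is ≡ 4 (mod 11).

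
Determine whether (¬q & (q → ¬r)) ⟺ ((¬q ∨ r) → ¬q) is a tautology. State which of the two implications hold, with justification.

(⇒) holds; (⇐) fails.

(⇒) Assume the antecedent. If q is true, the antecedent cannot hold. If q is false, (¬q ∨ r) → ¬q reduces to true regardless of the other variables. Either way (¬q ∨ r) → ¬q holds.

(⇐) This fails. Under q = T, r = F, the left side is false but the right side is true.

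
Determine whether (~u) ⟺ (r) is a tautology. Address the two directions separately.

[⇒] This fails. Under u = F, r = F, the left side is true but the right side is false.

[⇐] This fails. Under u = T, r = T, the left side is false but the right side is true.

Neither direction holds.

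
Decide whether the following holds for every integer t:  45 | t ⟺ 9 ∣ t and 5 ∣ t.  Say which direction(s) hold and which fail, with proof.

The biconditional holds.

Forward direction. If 45 ∣ t, write t = 45q. Since 45 = 5·9, t = 9·(5q), so 9 ∣ t; and since 45 = 9·5, t = 5·(9q), so 5 ∣ t.

Converse. Suppose 9 ∣ t and 5 ∣ t. Any common multiple of 9 and 5 is a multiple of their lcm; here gcd(9, 5) = 1, so lcm(9, 5) = 9·5 = 45, so 45 ∣ t.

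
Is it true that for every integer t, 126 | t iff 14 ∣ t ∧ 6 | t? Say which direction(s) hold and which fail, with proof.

Only the forward implication holds.

(←) This fails: take t = 42. Both 14 ∣ 42 and 6 ∣ 42, yet 42 is not a multiple of 126 (since 42 = 0·126 + 42), so 126 ∤ 42.

(→) If 126 ∣ t, write t = 126q. Since 126 = 9·14, t = 14·(9q), so 14 ∣ t; and since 126 = 21·6, t = 6·(21q), so 6 ∣ t.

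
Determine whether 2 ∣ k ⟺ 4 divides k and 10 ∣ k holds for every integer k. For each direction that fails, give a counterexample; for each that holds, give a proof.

The forward direction fails; the converse holds.

(⇐) Suppose 4 ∣ k and 10 ∣ k. Any common multiple of 4 and 10 is a multiple of their lcm; here lcm(4, 10) = 4·10/gcd(4, 10) = 40/2 = 20, so 20 ∣ k. Since 2 ∣ 20, it follows that 2 ∣ k.

(⇒) This fails: take k = 2. Certainly 2 ∣ 2, but 4 ∤ 2.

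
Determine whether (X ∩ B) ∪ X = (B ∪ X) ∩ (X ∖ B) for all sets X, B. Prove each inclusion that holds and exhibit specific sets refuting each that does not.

Only the reverse inclusion holds.

(⊇) Let x ∈ (B ∪ X) ∩ (X ∖ B). Then x ∈ X and x ∉ B, from which x ∈ (X ∩ B) ∪ X.

(⊆) This inclusion fails. Take X = {1}, B = {1}; then 1 ∈ (X ∩ B) ∪ X but 1 ∉ (B ∪ X) ∩ (X ∖ B).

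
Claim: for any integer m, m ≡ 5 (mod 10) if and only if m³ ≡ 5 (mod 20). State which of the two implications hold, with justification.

(⇒) This fails: take m = 15. Then 15 ≡ 5 (mod 10), but 15³ = 3375 ≡ 15 (mod 20), not 5.

(⇐) Conversely, the residues r modulo 20 with r³ ≡ 5 (mod 20) are exactly {5}, and each is ≡ 5 (mod 10).

(⇒) fails; (⇐) holds.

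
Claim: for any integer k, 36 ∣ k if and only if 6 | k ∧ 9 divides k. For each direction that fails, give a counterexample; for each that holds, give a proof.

Only the forward direction holds.

Forward direction. If 36 ∣ k, write k = 36q. Since 36 = 6·6, k = 6·(6q), so 6 ∣ k; and since 36 = 4·9, k = 9·(4q), so 9 ∣ k.

Converse. This fails: take k = 18. Both 6 ∣ 18 and 9 ∣ 18, yet 18 is not a multiple of 36 (since 18 = 0·36 + 18), so 36 ∤ 18.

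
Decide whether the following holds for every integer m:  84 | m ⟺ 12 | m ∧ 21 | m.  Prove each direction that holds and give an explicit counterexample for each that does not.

Converse. Suppose 12 ∣ m and 21 ∣ m. Any common multiple of 12 and 21 is a multiple of their lcm; here lcm(12, 21) = 12·21/gcd(12, 21) = 252/3 = 84, so 84 ∣ m.

Forward direction. If 84 ∣ m, write m = 84q. Since 84 = 7·12, m = 12·(7q), so 12 ∣ m; and since 84 = 4·21, m = 21·(4q), so 21 ∣ m.

The biconditional holds.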